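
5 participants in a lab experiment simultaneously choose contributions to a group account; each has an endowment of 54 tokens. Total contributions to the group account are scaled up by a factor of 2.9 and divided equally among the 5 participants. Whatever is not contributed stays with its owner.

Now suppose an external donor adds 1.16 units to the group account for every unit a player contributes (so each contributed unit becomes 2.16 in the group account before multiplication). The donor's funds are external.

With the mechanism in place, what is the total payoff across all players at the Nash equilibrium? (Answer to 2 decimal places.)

With the mechanism, a contributed unit returns 2.9 × 2.16 / 5 = 1.2528 per unit of net cost to the contributor — now above 1 — so contributing fully is weakly dominant for every player.
So the Nash equilibrium is full contribution by all 5; the group earns 2.9 × 2.16 × 270 = 1691.28.

1691.28 tokens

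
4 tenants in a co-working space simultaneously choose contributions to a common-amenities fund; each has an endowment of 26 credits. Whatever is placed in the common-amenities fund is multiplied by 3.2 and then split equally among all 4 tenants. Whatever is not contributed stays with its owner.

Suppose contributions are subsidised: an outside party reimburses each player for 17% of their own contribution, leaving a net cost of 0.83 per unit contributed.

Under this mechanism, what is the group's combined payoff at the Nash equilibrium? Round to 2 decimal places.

104.00 credits

With the mechanism, a contributed unit returns (3.2/4) / 0.83 = 0.9639 per unit of net cost — still below 1 — so contributing 0 remains dominant for every player.
Everyone keeps their endowment and the group total is 4 × 26 = 104.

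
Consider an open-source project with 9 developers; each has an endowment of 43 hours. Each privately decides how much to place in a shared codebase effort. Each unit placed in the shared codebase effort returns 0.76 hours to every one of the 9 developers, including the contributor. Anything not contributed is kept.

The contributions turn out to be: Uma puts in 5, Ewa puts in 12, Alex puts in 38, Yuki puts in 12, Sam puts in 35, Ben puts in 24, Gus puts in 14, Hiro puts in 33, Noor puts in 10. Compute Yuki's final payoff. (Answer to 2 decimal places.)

Total contributed: 5 + 12 + 38 + 12 + 35 + 24 + 14 + 33 + 10 = 183.
Each receives 0.76 × 183 = 139.08 from the shared codebase effort.
Yuki keeps 43 − 12 = 31, so Yuki's payoff is 31 + 139.08 = 170.08.

170.08 hours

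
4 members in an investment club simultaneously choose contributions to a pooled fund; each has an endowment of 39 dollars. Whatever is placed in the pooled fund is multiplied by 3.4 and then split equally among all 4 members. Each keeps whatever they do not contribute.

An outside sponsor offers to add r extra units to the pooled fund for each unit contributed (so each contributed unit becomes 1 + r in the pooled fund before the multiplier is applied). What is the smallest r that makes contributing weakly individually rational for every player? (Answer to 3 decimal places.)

0.176

With matching at rate r, one contributed unit becomes (1 + r) in the pooled fund and returns 3.4 × (1 + r) / 4 to the contributor.
Setting this equal to 1: 1 + r = 4/3.4 = 1.1765.
So the minimum matching rate is r = 1.1765 − 1 = 0.176.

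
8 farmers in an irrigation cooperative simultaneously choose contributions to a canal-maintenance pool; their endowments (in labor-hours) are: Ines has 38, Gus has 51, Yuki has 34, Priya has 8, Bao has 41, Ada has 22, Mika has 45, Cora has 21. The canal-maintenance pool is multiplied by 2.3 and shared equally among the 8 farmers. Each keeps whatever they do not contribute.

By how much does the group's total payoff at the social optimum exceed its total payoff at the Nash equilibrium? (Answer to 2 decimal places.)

338.00 labor-hours

The private return per contributed unit is 2.3/8 = 0.2875 < 1 for every player regardless of endowment, so the Nash equilibrium is zero contribution and the group total is Σ E_j = 38 + 51 + 34 + 8 + 41 + 22 + 45 + 21 = 260.
Each contributed unit returns 2.300 to the group, so the social optimum is full contribution by everyone: group total = 2.300 × 260 = 598.00.
Efficiency loss = (2.300 − 1) × 260 = 338.00.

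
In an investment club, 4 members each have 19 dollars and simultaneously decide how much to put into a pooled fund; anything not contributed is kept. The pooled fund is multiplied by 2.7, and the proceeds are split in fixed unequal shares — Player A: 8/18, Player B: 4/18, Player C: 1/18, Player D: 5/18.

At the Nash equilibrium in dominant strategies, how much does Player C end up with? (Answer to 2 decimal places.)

21.85 dollars

A player with share s gets back 2.7·s per unit contributed, so full contribution is dominant for anyone with s > 1/2.7 = 0.3704 and zero contribution is dominant for anyone below.
Player A alone (share 8/18) is above the threshold, contributing 19; the remaining 3 contribute 0. Total contributed: 19.
Player C keeps 19 and receives 2.7 × 19 × 1/18 = 2.85 from the pooled fund, for a payoff of 21.85.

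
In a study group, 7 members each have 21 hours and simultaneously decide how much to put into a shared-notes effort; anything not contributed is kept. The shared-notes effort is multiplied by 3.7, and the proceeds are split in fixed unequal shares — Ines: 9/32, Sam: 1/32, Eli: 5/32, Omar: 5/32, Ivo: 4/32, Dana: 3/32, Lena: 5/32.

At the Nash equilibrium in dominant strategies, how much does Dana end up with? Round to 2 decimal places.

Player j's private return per contributed unit is 3.7 × (j's share). Contributing is weakly dominant for j when that share is at least 1/3.7 = 0.2703, and contributing 0 is dominant otherwise.
Only Ines (9/32) clears that bar, contributing 21; the remaining 6 contribute 0. Total contributed: 21.
Dana keeps 21 and receives 3.7 × 21 × 3/32 = 7.28 from the shared-notes effort, for a payoff of 28.28.

28.28 hours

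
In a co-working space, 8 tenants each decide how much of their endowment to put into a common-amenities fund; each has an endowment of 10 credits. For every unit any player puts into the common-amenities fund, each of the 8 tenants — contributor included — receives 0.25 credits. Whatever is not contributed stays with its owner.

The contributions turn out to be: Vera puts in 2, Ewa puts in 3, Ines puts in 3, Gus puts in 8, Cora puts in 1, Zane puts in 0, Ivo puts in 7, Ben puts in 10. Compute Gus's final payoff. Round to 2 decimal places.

10.50 credits

Total contributed: 2 + 3 + 3 + 8 + 1 + 0 + 7 + 10 = 34.
Each receives 0.25 × 34 = 8.50 from the common-amenities fund.
Gus keeps 10 − 8 = 2, so Gus's payoff is 2 + 8.50 = 10.50.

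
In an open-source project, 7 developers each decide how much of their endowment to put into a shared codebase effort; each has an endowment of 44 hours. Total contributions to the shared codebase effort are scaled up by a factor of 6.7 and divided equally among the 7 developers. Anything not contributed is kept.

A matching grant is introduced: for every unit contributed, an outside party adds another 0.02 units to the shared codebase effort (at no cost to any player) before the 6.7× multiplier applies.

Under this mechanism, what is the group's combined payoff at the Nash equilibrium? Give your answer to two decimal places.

The effective private return is 6.7 × 1.02 / 7 = 0.9763, which is still under 1, so the mechanism doesn't change anyone's dominant strategy: zero contribution.
Everyone keeps their endowment and the group total is 7 × 44 = 308.

308.00 hours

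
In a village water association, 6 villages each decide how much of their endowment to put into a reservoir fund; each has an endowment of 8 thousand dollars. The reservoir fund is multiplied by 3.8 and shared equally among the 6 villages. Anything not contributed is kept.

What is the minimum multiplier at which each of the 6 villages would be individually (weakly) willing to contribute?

6

A contributed unit returns (multiplier)/6 to its contributor.
This reaches 1 exactly when the multiplier is 6.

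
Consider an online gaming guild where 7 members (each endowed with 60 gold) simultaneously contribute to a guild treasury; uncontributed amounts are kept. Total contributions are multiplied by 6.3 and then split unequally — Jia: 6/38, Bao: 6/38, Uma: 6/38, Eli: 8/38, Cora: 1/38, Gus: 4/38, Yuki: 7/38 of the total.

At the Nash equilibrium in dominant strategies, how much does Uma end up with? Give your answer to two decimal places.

Each unit j contributes comes back to j as 6.3 × (j's share), so j prefers to contribute only if that share exceeds 1/6.3 = 0.1587; otherwise keeping the unit dominates.
Eli and Yuki are above the threshold, contributing 60 each; the remaining 5 contribute 0. Total contributed: 120.
Uma keeps 60 and receives 6.3 × 120 × 6/38 = 119.37 from the guild treasury, for a payoff of 179.37.

179.37 gold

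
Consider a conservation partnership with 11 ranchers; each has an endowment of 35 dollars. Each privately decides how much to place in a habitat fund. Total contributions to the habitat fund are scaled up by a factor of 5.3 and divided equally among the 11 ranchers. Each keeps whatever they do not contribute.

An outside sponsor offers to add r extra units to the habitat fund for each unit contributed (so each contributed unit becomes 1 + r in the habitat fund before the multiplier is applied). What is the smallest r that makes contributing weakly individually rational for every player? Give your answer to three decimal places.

With matching at rate r, one contributed unit becomes (1 + r) in the habitat fund and returns 5.3 × (1 + r) / 11 to the contributor.
Setting this equal to 1: 1 + r = 11/5.3 = 2.0755.
So the minimum matching rate is r = 2.0755 − 1 = 1.075.

1.075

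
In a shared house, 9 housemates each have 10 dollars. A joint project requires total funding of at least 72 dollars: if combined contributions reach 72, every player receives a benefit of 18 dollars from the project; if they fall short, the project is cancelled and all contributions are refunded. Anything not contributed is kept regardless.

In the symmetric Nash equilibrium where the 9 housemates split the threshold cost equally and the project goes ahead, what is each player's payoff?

Equal share of the threshold: 72/9 = 8.
At this profile no one gains by cutting their contribution: any cut drops the total below 72, the project is cancelled, contributions are refunded, and the deviator ends with 10, which is less than 10 − 8 + 18 = 20. Contributing more than 8 just wastes the excess. So contributing exactly 8 is a best response.
Each player's payoff: 10 − 8 + 18 = 20.

20 dollars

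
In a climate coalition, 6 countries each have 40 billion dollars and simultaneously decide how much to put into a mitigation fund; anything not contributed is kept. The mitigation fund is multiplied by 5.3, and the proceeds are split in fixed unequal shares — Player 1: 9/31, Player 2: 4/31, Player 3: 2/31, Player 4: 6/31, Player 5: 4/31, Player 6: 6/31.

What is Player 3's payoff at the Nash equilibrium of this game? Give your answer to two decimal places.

A player with share s gets back 5.3·s per unit contributed, so full contribution is dominant for anyone with s > 1/5.3 = 0.1887 and zero contribution is dominant for anyone below.
Player 1, Player 4 and Player 6 clear that bar, contributing 40 each; the remaining 3 contribute 0. Total contributed: 120.
Player 3 keeps 40 and receives 5.3 × 120 × 2/31 = 41.03 from the mitigation fund, for a payoff of 81.03.

81.03 billion dollars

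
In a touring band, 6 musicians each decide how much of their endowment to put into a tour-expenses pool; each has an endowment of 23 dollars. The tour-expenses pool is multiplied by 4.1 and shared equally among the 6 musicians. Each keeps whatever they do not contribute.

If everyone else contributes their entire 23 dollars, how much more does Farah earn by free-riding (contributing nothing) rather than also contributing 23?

Switching from a contribution of 23 to 0 lets Farah keep an extra 23 dollars, but lowers the tour-expenses pool by 23, which costs Farah their own share of that drop: 4.1/6 × 23 = 15.72.
Net gain = 23 − 15.72 = 7.28. The private return per contributed unit (0.6833) is below 1, so free-riding is indeed the best response regardless of what the others do.

7.28 dollars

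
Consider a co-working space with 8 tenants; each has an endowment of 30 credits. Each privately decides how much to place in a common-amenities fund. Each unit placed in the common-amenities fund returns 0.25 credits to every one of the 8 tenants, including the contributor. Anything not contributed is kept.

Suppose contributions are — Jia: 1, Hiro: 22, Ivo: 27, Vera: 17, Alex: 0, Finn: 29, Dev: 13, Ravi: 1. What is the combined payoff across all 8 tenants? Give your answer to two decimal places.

Total contributed: 1 + 22 + 27 + 17 + 0 + 29 + 13 + 1 = 110; total kept: 8 × 30 − 110 = 130.
The common-amenities fund pays out 0.25 × 8 × 110 = 220.00 in aggregate.
Group total = 130 + 220.00 = 350.00.

350.00 credits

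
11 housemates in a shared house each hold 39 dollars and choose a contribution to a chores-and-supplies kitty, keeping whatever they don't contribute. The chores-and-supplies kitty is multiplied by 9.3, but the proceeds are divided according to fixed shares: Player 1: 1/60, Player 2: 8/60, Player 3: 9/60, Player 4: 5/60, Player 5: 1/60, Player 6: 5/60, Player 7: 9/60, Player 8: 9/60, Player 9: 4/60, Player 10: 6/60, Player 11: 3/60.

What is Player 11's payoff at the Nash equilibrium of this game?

111.54 dollars

A player with share s gets back 9.3·s per unit contributed, so full contribution is dominant for anyone with s > 1/9.3 = 0.1075 and zero contribution is dominant for anyone below.
Player 2, Player 3, Player 7 and Player 8 are above the threshold, contributing 39 each; the remaining 7 contribute 0. Total contributed: 156.
Player 11 keeps 39 and receives 9.3 × 156 × 3/60 = 72.54 from the chores-and-supplies kitty, for a payoff of 111.54.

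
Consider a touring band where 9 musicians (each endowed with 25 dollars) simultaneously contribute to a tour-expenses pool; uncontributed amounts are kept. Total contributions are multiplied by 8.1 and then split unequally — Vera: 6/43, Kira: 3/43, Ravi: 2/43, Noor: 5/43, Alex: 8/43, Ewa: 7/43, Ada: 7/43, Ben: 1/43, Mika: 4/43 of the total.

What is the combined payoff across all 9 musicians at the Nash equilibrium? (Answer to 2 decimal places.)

A player with share s gets back 8.1·s per unit contributed, so full contribution is dominant for anyone with s > 1/8.1 = 0.1235 and zero contribution is dominant for anyone below.
Vera, Alex, Ewa and Ada are above the threshold, contributing 25 each; the remaining 5 contribute 0. Total contributed: 100.
The tour-expenses pool pays out 8.1 × 100 = 810.00 in total (split across the unequal shares, but the aggregate is all that matters for the group sum).
The 5 free-riders keep 25 each, adding 125. Group total = 125 + 810.00 = 935.00.

935.00 dollars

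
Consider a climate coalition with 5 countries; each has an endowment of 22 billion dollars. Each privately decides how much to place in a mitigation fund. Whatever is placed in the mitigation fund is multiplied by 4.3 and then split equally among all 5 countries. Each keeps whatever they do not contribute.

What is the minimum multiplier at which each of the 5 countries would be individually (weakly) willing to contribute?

5

A contributed unit returns (multiplier)/5 to its contributor.
This reaches 1 exactly when the multiplier is 5.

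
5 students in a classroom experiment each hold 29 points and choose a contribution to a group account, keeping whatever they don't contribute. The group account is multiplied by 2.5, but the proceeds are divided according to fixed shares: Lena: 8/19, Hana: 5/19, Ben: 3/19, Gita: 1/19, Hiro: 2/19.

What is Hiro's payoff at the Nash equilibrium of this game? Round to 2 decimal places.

36.63 points

A player with share s gets back 2.5·s per unit contributed, so full contribution is dominant for anyone with s > 1/2.5 = 0.4000 and zero contribution is dominant for anyone below.
Lena alone (share 8/19) is above the threshold, contributing 29; the remaining 4 contribute 0. Total contributed: 29.
Hiro keeps 29 and receives 2.5 × 29 × 2/19 = 7.63 from the group account, for a payoff of 36.63.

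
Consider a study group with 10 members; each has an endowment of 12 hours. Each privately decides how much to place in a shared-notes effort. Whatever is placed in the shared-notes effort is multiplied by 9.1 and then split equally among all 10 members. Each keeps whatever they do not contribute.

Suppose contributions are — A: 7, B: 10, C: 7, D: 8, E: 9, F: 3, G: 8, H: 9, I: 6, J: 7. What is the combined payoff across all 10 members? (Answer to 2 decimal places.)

Total contributed: 7 + 10 + 7 + 8 + 9 + 3 + 8 + 9 + 6 + 7 = 74; total kept: 10 × 12 − 74 = 46.
The shared-notes effort pays out 9.1 × 74 = 673.40 in aggregate.
Group total = 46 + 673.40 = 719.40.

719.40 hours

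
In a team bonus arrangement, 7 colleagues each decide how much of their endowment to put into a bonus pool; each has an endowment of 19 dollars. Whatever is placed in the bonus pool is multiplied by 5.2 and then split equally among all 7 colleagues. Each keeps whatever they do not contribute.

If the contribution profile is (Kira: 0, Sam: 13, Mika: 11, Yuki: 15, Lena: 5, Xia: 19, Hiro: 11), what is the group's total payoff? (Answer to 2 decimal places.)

Total contributed: 0 + 13 + 11 + 15 + 5 + 19 + 11 = 74; total kept: 7 × 19 − 74 = 59.
The bonus pool pays out 5.2 × 74 = 384.80 in aggregate.
Group total = 59 + 384.80 = 443.80.

443.80 dollars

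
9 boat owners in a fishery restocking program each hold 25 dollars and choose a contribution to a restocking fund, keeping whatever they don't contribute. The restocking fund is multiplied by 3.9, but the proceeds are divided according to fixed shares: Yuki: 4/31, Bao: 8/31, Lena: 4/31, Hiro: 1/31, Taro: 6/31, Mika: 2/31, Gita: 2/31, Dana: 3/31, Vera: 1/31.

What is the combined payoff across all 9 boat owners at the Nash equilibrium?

Each unit j contributes comes back to j as 3.9 × (j's share), so j prefers to contribute only if that share exceeds 1/3.9 = 0.2564; otherwise keeping the unit dominates.
Only Bao (8/31) clears that bar, contributing 25; the remaining 8 contribute 0. Total contributed: 25.
The restocking fund pays out 3.9 × 25 = 97.50 in total (split across the unequal shares, but the aggregate is all that matters for the group sum).
The 8 free-riders keep 25 each, adding 200. Group total = 200 + 97.50 = 297.50.

297.50 dollars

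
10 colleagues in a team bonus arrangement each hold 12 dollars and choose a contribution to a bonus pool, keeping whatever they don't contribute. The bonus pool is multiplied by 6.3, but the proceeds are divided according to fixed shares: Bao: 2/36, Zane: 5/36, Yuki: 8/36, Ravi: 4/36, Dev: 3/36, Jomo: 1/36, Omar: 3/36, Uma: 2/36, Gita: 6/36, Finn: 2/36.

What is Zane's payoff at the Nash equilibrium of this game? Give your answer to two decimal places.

A player with share s gets back 6.3·s per unit contributed, so full contribution is dominant for anyone with s > 1/6.3 = 0.1587 and zero contribution is dominant for anyone below.
Yuki and Gita are above the threshold, contributing 12 each; the remaining 8 contribute 0. Total contributed: 24.
Zane keeps 12 and receives 6.3 × 24 × 5/36 = 21.00 from the bonus pool, for a payoff of 33.00.

33.00 dollars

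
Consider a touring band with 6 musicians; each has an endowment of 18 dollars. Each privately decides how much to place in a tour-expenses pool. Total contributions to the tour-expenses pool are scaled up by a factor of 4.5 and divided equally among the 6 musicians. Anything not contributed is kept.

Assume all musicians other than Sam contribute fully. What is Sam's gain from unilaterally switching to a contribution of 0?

Switching from a contribution of 18 to 0 lets Sam keep an extra 18 dollars, but lowers the tour-expenses pool by 18, which costs Sam their own share of that drop: 4.5/6 × 18 = 13.50.
Net gain = 18 − 13.50 = 4.50. The private return per contributed unit (0.7500) is below 1, so free-riding is indeed the best response regardless of what the others do.

4.50 dollars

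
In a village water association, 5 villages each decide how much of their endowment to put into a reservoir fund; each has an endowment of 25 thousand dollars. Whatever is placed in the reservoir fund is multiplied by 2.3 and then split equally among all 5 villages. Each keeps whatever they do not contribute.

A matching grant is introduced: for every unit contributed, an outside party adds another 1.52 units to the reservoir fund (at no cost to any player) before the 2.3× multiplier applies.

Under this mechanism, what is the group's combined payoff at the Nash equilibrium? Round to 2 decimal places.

Under the mechanism each unit contributed yields 2.3 × 2.52 / 5 = 1.1592 back to its contributor per unit of net cost, which exceeds 1, making full contribution the dominant choice for everyone.
So the Nash equilibrium is full contribution by all 5; the group earns 2.3 × 2.52 × 125 = 724.50.

724.50 thousand dollars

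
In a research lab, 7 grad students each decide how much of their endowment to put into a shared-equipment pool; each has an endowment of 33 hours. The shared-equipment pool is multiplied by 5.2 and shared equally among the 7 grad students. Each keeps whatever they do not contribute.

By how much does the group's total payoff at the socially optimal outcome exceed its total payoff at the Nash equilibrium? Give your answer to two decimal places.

970.20 hours

Each contributed unit returns 5.2/7 = 0.7429 to its contributor — below 1 — so contributing 0 is dominant for every player. At the Nash equilibrium everyone keeps their 33, and the group total is 7 × 33 = 231.
Each contributed unit returns 5.200 to the group as a whole (0.7429 to each of 7 players), which exceeds 1, so the social optimum is full contribution: group total = 5.200 × 231 = 1201.20.
Efficiency loss = 1201.20 − 231 = 970.20.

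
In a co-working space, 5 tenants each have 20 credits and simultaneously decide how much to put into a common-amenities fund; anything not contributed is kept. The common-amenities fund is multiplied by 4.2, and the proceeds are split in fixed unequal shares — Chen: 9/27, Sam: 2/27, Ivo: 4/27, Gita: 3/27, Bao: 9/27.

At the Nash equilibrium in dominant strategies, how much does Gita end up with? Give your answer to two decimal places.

38.67 credits

Each unit j contributes comes back to j as 4.2 × (j's share), so j prefers to contribute only if that share exceeds 1/4.2 = 0.2381; otherwise keeping the unit dominates.
The shares above 0.2381 belong to Chen and Bao, contributing 20 each; the remaining 3 contribute 0. Total contributed: 40.
Gita keeps 20 and receives 4.2 × 40 × 3/27 = 18.67 from the common-amenities fund, for a payoff of 38.67.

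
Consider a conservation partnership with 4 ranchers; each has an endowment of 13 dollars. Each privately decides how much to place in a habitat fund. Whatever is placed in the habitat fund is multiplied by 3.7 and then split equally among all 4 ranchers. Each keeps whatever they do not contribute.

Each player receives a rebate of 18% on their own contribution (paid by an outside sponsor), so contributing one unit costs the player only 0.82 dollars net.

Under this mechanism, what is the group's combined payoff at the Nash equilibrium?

201.76 dollars

Under the mechanism each unit contributed yields (3.7/4) / 0.82 = 1.1280 back to its contributor per unit of net cost, which exceeds 1, making full contribution the dominant choice for everyone.
So the Nash equilibrium is full contribution by all 4; the group earns 4 × (13 × 0.18 + 3.7 × 13) = 201.76.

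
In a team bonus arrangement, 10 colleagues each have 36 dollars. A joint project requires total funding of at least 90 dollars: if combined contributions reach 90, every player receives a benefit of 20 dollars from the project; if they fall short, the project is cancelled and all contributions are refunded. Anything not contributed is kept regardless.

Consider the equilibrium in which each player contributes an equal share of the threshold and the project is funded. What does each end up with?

47 dollars

Equal share of the threshold: 90/10 = 9.
At this profile no one gains by cutting their contribution: any cut drops the total below 90, the project is cancelled, contributions are refunded, and the deviator ends with 36, which is less than 36 − 9 + 20 = 47. Contributing more than 9 just wastes the excess. So contributing exactly 9 is a best response.
Each player's payoff: 36 − 9 + 20 = 47.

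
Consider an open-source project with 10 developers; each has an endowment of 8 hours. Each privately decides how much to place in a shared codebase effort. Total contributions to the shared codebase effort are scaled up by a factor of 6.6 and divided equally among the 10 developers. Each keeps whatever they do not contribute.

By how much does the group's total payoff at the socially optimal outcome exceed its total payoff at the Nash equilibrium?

448.00 hours

Each contributed unit returns 6.6/10 = 0.6600 to its contributor — below 1 — so contributing 0 is dominant for every player. At the Nash equilibrium everyone keeps their 8, and the group total is 10 × 8 = 80.
Each contributed unit returns 6.600 to the group as a whole (0.6600 to each of 10 players), which exceeds 1, so the social optimum is full contribution: group total = 6.600 × 80 = 528.00.
Efficiency loss = 528.00 − 80 = 448.00.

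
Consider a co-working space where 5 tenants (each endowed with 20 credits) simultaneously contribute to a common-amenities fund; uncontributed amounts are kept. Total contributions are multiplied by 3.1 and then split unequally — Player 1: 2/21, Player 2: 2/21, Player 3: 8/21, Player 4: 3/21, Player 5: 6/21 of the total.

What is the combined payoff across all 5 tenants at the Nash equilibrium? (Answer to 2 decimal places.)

Player j's private return per contributed unit is 3.1 × (j's share). Contributing is weakly dominant for j when that share is at least 1/3.1 = 0.3226, and contributing 0 is dominant otherwise.
Only Player 3 (8/21) clears that bar, contributing 20; the remaining 4 contribute 0. Total contributed: 20.
The common-amenities fund pays out 3.1 × 20 = 62.00 in total (split across the unequal shares, but the aggregate is all that matters for the group sum).
The 4 free-riders keep 20 each, adding 80. Group total = 80 + 62.00 = 142.00.

142.00 credits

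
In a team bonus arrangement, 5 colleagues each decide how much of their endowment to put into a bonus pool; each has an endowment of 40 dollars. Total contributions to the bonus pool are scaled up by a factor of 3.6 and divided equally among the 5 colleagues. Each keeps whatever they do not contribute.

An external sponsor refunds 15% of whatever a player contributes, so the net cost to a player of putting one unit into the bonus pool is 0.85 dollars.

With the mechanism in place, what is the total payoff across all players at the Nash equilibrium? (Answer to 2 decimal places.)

200.00 dollars

Even with the mechanism, each unit contributed returns only (3.6/5) / 0.85 = 0.8471 per unit of net cost, so contributing nothing is still dominant.
Everyone keeps their endowment and the group total is 5 × 40 = 200.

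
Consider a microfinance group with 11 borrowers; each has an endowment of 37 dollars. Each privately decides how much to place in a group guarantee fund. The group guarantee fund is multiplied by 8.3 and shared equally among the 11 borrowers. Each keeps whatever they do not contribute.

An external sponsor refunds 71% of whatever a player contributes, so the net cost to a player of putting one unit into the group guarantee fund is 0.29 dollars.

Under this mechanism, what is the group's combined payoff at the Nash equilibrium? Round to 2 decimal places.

3667.07 dollars

Under the mechanism each unit contributed yields (8.3/11) / 0.29 = 2.6019 back to its contributor per unit of net cost, which exceeds 1, making full contribution the dominant choice for everyone.
So the Nash equilibrium is full contribution by all 11; the group earns 11 × (37 × 0.71 + 8.3 × 37) = 3667.07.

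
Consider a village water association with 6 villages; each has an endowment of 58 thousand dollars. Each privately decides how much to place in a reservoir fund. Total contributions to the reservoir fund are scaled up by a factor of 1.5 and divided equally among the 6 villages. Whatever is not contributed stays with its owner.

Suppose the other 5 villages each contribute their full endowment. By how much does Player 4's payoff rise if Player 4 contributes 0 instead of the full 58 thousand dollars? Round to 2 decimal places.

43.50 thousand dollars

Switching from a contribution of 58 to 0 lets Player 4 keep an extra 58 thousand dollars, but lowers the reservoir fund by 58, which costs Player 4 their own share of that drop: 1.5/6 × 58 = 14.50.
Net gain = 58 − 14.50 = 43.50. The private return per contributed unit (0.2500) is below 1, so free-riding is indeed the best response regardless of what the others do.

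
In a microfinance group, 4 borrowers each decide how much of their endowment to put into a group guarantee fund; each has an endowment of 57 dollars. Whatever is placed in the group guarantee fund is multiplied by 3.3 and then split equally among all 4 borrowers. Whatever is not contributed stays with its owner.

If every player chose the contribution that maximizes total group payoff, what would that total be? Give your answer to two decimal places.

752.40 dollars

Each contributed unit returns 3.300 to the group as a whole (0.8250 to each of 4 players), which exceeds 1, so the social optimum is full contribution: group total = 3.300 × 228 = 752.40.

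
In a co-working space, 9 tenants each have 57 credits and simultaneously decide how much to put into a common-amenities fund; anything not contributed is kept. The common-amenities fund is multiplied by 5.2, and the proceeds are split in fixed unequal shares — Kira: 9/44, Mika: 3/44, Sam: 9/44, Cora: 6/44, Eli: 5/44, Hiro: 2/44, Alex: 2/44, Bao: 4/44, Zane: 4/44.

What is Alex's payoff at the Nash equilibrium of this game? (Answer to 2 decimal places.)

For player j, contributing a unit is worthwhile iff 5.2 × (j's share) ≥ 1, i.e. iff j's share is at least 0.1923.
Kira and Sam are above the threshold, contributing 57 each; the remaining 7 contribute 0. Total contributed: 114.
Alex keeps 57 and receives 5.2 × 114 × 2/44 = 26.95 from the common-amenities fund, for a payoff of 83.95.

83.95 credits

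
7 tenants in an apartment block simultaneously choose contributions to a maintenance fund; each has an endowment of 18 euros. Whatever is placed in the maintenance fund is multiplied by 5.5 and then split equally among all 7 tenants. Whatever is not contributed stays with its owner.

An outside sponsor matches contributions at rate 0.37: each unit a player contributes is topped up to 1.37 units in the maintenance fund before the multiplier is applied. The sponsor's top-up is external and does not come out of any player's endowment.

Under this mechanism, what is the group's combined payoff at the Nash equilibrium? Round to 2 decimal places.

949.41 euros

With the mechanism, a contributed unit returns 5.5 × 1.37 / 7 = 1.0764 per unit of net cost to the contributor — now above 1 — so contributing fully is weakly dominant for every player.
At the Nash equilibrium everyone contributes 18. Group total payoff = 5.5 × 1.37 × 126 = 949.41.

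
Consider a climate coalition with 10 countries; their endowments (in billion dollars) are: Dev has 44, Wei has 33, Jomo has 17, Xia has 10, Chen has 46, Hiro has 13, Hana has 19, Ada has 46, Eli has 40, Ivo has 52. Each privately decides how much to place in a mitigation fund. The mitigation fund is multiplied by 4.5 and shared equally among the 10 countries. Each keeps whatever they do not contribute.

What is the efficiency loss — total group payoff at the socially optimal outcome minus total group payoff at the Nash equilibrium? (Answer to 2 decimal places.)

The private return per contributed unit is 4.5/10 = 0.4500 < 1 for every player regardless of endowment, so the Nash equilibrium is zero contribution and the group total is Σ E_j = 44 + 33 + 17 + 10 + 46 + 13 + 19 + 46 + 40 + 52 = 320.
Each contributed unit returns 4.500 to the group, so the social optimum is full contribution by everyone: group total = 4.500 × 320 = 1440.00.
Efficiency loss = (4.500 − 1) × 320 = 1120.00.

1120.00 billion dollars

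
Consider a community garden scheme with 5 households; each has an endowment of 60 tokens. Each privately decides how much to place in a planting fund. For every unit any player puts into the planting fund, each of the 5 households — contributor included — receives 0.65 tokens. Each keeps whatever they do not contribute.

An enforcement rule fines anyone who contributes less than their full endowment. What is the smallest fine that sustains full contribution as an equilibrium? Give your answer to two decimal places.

Given the others contribute fully, the best deviation is to contribute 0 (any partial contribution still incurs the fine and gives up units whose private return 0.65 is below 1).
Deviating from 60 to 0 saves 60 tokens but forfeits the deviator's share of the drop in the planting fund: 0.65 × 60 = 39.00.
So the deviation gain is 60 − 39.00 = 21.00, and the fine must be at least 21.00 tokens to wipe it out.

21.00 tokens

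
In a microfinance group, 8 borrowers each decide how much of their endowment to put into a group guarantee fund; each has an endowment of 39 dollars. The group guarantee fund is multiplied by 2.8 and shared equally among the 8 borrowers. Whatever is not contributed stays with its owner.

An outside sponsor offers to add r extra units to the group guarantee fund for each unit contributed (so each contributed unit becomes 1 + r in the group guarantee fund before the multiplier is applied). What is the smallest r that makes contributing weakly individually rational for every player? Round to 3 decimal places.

1.857

With matching at rate r, one contributed unit becomes (1 + r) in the group guarantee fund and returns 2.8 × (1 + r) / 8 to the contributor.
Setting this equal to 1: 1 + r = 8/2.8 = 2.8571.
So the minimum matching rate is r = 2.8571 − 1 = 1.857.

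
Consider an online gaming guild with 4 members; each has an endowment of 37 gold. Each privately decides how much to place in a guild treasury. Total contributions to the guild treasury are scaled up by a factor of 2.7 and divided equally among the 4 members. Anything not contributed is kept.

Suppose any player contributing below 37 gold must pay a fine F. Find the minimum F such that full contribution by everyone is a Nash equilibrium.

12.03 gold

Given the others contribute fully, the best deviation is to contribute 0 (any partial contribution still incurs the fine and gives up units whose private return 0.6750 is below 1).
Deviating from 37 to 0 saves 37 gold but forfeits the deviator's share of the drop in the guild treasury: 2.7/4 × 37 = 24.97.
So the deviation gain is 37 − 24.97 = 12.03, and the fine must be at least 12.03 gold to wipe it out.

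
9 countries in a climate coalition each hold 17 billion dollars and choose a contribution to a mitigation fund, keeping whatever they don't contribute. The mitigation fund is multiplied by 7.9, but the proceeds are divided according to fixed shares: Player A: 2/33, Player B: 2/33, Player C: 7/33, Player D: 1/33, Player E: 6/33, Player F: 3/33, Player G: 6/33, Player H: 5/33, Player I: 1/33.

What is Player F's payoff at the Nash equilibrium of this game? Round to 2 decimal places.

Player j's private return per contributed unit is 7.9 × (j's share). Contributing is weakly dominant for j when that share is at least 1/7.9 = 0.1266, and contributing 0 is dominant otherwise.
Player C, Player E, Player G and Player H are above the threshold, contributing 17 each; the remaining 5 contribute 0. Total contributed: 68.
Player F keeps 17 and receives 7.9 × 68 × 3/33 = 48.84 from the mitigation fund, for a payoff of 65.84.

65.84 billion dollars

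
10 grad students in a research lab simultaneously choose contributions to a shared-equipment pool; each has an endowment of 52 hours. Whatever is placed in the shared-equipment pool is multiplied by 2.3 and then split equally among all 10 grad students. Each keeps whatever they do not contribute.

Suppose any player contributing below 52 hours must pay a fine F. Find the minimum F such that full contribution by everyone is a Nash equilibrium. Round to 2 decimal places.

Given the others contribute fully, the best deviation is to contribute 0 (any partial contribution still incurs the fine and gives up units whose private return 0.2300 is below 1).
Deviating from 52 to 0 saves 52 hours but forfeits the deviator's share of the drop in the shared-equipment pool: 2.3/10 × 52 = 11.96.
So the deviation gain is 52 − 11.96 = 40.04, and the fine must be at least 40.04 hours to wipe it out.

40.04 hours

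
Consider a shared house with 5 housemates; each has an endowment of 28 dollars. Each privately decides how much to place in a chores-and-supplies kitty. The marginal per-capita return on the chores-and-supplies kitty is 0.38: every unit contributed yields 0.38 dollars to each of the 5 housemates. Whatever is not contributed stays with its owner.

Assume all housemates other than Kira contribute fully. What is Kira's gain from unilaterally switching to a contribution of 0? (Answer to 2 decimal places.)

17.36 dollars

Switching from a contribution of 28 to 0 lets Kira keep an extra 28 dollars, but lowers the chores-and-supplies kitty by 28, which costs Kira their own share of that drop: 0.38 × 28 = 10.64.
Net gain = 28 − 10.64 = 17.36. The private return per contributed unit (0.38) is below 1, so free-riding is indeed the best response regardless of what the others do.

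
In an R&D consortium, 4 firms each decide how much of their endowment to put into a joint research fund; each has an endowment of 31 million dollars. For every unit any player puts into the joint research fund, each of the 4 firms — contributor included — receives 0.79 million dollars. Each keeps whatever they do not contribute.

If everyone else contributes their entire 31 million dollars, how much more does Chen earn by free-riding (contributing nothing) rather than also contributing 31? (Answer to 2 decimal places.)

Switching from a contribution of 31 to 0 lets Chen keep an extra 31 million dollars, but lowers the joint research fund by 31, which costs Chen their own share of that drop: 0.79 × 31 = 24.49.
Net gain = 31 − 24.49 = 6.51. The private return per contributed unit (0.79) is below 1, so free-riding is indeed the best response regardless of what the others do.

6.51 million dollars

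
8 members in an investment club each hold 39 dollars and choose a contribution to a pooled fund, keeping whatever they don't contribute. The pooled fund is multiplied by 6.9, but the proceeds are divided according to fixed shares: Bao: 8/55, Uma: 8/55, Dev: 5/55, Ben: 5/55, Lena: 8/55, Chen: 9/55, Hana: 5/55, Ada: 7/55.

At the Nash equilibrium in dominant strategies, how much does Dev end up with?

136.85 dollars

Each unit j contributes comes back to j as 6.9 × (j's share), so j prefers to contribute only if that share exceeds 1/6.9 = 0.1449; otherwise keeping the unit dominates.
Bao, Uma, Lena and Chen are above the threshold, contributing 39 each; the remaining 4 contribute 0. Total contributed: 156.
Dev keeps 39 and receives 6.9 × 156 × 5/55 = 97.85 from the pooled fund, for a payoff of 136.85.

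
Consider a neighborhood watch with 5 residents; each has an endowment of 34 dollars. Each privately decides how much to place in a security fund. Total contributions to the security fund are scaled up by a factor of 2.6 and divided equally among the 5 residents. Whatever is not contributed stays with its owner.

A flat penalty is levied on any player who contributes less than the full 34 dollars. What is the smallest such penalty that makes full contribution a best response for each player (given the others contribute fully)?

Given the others contribute fully, the best deviation is to contribute 0 (any partial contribution still incurs the fine and gives up units whose private return 0.5200 is below 1).
Deviating from 34 to 0 saves 34 dollars but forfeits the deviator's share of the drop in the security fund: 2.6/5 × 34 = 17.68.
So the deviation gain is 34 − 17.68 = 16.32, and the fine must be at least 16.32 dollars to wipe it out.

16.32 dollars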